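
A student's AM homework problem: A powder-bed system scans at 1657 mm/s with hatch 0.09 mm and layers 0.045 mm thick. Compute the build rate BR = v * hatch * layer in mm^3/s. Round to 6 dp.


Rate = 1657 * 0.09 * 0.045 = 6.71085 mm^3/s


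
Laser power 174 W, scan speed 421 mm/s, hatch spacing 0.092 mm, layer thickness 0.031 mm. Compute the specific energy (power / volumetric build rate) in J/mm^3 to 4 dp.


Build rate = 421 * 0.092 * 0.031 = 1.200692 mm^3/s
SE = 174 / 1.200692 = 144.9164 J/mm^3


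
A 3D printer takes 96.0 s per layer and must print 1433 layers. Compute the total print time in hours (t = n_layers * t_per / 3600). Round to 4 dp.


t = 1433 * 96.0 / 3600 = 38.2133 hrs


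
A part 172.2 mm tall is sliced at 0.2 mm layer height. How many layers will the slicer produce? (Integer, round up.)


Layers = ceil(172.2/0.2) = 861


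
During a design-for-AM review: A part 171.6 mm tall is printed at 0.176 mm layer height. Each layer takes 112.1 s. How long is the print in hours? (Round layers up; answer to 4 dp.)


Layers = ceil(171.6/0.176) = 975
t = 975 * 112.1 / 3600 = 30.3604 hrs


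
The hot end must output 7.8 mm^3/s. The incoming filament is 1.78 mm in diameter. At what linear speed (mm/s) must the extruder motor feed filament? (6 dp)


A = pi*(1.78/2)^2 = 2.488456
v = 7.8 / 2.488456 = 3.134474 mm/s


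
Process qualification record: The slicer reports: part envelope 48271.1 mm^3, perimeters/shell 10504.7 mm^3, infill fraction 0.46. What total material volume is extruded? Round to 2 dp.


V_infill = (48271.1 - 10504.7) * 0.46 = 17372.54
V_total = 10504.7 + 17372.54 = 27877.24 mm^3


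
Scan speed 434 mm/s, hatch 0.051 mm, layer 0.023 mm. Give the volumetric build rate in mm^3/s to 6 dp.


Rate = 434 * 0.051 * 0.023 = 0.509082 mm^3/s


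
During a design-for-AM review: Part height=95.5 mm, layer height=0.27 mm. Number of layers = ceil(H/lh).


Layers = ceil(95.5/0.27) = 354


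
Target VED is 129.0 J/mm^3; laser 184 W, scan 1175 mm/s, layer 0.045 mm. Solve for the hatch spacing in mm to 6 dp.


h = 184 / (129.0*1175*0.045) = 0.026976 mm


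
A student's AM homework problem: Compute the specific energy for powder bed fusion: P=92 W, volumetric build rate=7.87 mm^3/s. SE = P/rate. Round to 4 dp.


SE = 92 / 7.87 = 11.69 J/mm^3


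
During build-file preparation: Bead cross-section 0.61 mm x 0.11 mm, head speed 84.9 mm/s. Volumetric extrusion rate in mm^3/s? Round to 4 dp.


Rate = 0.61 * 0.11 * 84.9 = 5.6968 mm^3/s


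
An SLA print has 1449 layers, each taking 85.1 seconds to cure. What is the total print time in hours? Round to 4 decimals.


t = 1449 * 85.1 / 3600 = 34.2528 hrs


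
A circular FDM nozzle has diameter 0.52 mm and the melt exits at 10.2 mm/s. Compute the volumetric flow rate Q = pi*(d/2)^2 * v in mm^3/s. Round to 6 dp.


A = pi*(0.52/2)^2 = 0.21237166 mm^2
Q = 0.21237166 * 10.2 = 2.166191 mm^3/s


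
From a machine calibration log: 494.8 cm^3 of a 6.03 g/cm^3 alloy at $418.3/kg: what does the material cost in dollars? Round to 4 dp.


Mass = 494.8*6.03/1000 = 2.983644 kg
Cost = 2.983644 * 418.3 = 1248.0583 $


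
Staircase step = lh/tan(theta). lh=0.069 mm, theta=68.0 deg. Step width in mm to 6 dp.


step = 0.069 / tan(68.0) = 0.027878 mm


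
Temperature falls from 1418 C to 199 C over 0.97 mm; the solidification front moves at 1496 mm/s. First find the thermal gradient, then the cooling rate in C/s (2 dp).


G = (1418-199)/0.97 = 1256.70103093 C/mm
CR = 1256.70103093 * 1496 = 1880024.74 C/s


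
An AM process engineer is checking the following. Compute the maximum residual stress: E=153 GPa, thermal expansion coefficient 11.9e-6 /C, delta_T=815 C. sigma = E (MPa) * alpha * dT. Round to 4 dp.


sigma = 153*1000 * 11.9e-6 * 815 = 1483.8705 MPa


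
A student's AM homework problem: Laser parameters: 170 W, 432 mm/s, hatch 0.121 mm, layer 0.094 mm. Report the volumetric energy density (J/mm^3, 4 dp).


E = 170 / (432*0.121*0.094) = 34.5981 J/mm^3


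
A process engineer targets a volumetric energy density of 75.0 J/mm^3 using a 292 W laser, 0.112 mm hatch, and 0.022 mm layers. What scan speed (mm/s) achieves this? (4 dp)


v = 292 / (75.0*0.112*0.022) = 1580.0866 mm/s


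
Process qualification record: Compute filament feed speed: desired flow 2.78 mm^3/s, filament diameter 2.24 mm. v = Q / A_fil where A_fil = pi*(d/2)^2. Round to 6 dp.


A = pi*(2.24/2)^2 = 3.940814
v = 2.78 / 3.940814 = 0.705438 mm/s


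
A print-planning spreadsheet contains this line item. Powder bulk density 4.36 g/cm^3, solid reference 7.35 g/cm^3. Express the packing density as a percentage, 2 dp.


Packing = (4.36/7.35)*100 = 59.32 %


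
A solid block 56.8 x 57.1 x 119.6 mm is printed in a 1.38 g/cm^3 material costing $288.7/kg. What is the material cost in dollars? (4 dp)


V = 56.8 * 57.1 * 119.6 = 387896.288 mm^3 = 387.896288 cm^3
Mass = 387.896288 * 1.38 / 1000 = 0.53529688 kg
Cost = 0.53529688 * 288.7 = 154.5402 $


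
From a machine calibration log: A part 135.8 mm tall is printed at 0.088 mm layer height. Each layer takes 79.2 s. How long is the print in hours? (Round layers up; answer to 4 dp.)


Layers = ceil(135.8/0.088) = 1544
t = 1544 * 79.2 / 3600 = 33.968 hrs


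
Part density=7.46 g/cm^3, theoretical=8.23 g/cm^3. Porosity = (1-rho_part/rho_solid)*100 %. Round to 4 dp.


Porosity = (1-7.46/8.23)*100 = 9.356 %


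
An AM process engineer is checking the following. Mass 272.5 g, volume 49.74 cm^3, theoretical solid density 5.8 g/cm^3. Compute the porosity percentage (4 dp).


rho_part = 272.5 / 49.74 = 5.47848814 g/cm^3
Porosity = (1 - 5.47848814/5.8)*100 = 5.5433 %


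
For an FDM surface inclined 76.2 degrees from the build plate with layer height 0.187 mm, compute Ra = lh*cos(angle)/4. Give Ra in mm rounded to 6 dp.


Ra = 0.187 * cos(76.2) / 4 = 0.011151 mm


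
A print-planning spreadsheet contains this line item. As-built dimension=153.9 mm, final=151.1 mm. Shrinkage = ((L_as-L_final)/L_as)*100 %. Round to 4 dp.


Shrinkage = ((153.9-151.1)/153.9)*100 = 1.8194 %


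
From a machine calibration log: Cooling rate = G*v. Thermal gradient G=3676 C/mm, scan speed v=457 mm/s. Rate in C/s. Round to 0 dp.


CR = 3676 * 457 = 1679932 C/s


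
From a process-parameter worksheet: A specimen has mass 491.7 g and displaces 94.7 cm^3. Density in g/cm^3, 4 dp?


rho = 491.7 / 94.7 = 5.1922 g/cm^3


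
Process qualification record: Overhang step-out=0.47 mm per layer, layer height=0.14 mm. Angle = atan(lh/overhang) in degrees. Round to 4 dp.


angle = atan(0.14/0.47) = 16.5873 degrees


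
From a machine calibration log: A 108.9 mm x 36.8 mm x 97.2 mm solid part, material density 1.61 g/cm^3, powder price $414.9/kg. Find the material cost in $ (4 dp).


V = 108.9 * 36.8 * 97.2 = 389530.944 mm^3 = 389.530944 cm^3
Mass = 389.530944 * 1.61 / 1000 = 0.62714482 kg
Cost = 0.62714482 * 414.9 = 260.2024 $


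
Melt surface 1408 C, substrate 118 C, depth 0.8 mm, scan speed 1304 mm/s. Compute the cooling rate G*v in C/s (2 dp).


G = (1408-118)/0.8 = 1612.5 C/mm
CR = 1612.5 * 1304 = 2102700.0 C/s


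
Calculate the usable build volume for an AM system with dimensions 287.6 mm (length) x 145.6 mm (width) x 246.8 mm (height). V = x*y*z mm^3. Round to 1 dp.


V = 287.6 * 145.6 * 246.8 = 10334641.4 mm^3


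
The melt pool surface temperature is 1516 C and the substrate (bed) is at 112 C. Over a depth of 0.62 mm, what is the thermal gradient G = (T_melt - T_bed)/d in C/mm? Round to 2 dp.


G = (1516-112)/0.62 = 2264.52 C/mm


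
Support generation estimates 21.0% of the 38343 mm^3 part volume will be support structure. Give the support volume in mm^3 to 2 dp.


V_support = 38343 * 0.21 = 8052.03 mm^3


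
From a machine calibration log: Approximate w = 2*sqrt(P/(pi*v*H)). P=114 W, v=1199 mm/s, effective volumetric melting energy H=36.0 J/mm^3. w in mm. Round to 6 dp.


w = 2*sqrt(114/(pi*1199*36.0)) = 0.057989 mm


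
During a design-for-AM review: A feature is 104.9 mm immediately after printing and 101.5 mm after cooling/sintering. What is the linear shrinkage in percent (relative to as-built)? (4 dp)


Shrinkage = ((104.9-101.5)/104.9)*100 = 3.2412 %


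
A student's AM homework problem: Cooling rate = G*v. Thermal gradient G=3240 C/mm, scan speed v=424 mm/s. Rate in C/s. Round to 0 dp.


CR = 3240 * 424 = 1373760 C/s


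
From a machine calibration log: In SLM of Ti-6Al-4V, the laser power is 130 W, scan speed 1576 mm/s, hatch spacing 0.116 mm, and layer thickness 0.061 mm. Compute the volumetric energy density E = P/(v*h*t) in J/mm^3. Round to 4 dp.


E = 130 / (1576*0.116*0.061) = 11.6573 J/mm^3


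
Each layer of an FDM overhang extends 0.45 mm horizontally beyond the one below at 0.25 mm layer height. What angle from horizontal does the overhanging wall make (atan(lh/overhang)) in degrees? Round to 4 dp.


angle = atan(0.25/0.45) = 29.0546 degrees


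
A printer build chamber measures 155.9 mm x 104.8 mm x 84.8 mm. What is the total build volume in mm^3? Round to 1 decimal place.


V = 155.9 * 104.8 * 84.8 = 1385489.5 mm^3


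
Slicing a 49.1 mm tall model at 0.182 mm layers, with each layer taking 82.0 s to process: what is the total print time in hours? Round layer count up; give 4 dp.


Layers = ceil(49.1/0.182) = 270
t = 270 * 82.0 / 3600 = 6.15 hrs


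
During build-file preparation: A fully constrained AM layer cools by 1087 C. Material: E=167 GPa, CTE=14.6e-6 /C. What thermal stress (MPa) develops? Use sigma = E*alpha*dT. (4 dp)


sigma = 167*1000 * 14.6e-6 * 1087 = 2650.3234 MPa


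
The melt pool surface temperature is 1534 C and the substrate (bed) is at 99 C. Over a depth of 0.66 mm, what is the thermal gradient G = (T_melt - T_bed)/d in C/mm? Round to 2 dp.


G = (1534-99)/0.66 = 2174.24 C/mm


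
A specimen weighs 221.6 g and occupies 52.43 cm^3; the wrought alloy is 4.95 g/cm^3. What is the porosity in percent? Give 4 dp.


rho_part = 221.6 / 52.43 = 4.22658783 g/cm^3
Porosity = (1 - 4.22658783/4.95)*100 = 14.6144 %


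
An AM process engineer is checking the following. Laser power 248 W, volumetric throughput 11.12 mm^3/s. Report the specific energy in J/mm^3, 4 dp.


SE = 248 / 11.12 = 22.3022 J/mm^3


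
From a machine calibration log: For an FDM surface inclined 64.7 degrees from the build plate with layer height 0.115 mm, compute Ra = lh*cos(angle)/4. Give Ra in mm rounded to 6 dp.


Ra = 0.115 * cos(64.7) / 4 = 0.012287 mm


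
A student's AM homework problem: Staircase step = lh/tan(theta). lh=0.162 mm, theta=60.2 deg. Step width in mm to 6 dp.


step = 0.162 / tan(60.2) = 0.092778 mm


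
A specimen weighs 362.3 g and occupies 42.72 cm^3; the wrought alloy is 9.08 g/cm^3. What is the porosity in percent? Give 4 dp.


rho_part = 362.3 / 42.72 = 8.48080524 g/cm^3
Porosity = (1 - 8.48080524/9.08)*100 = 6.5991 %


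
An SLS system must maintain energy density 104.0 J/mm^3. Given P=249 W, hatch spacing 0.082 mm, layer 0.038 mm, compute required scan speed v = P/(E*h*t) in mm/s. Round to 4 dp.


v = 249 / (104.0*0.082*0.038) = 768.3667 mm/s


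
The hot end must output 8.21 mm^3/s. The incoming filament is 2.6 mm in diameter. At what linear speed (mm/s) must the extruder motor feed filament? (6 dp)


A = pi*(2.6/2)^2 = 5.309292
v = 8.21 / 5.309292 = 1.546346 mm/s


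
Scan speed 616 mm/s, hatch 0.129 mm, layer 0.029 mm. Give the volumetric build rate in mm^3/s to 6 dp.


Rate = 616 * 0.129 * 0.029 = 2.304456 mm^3/s


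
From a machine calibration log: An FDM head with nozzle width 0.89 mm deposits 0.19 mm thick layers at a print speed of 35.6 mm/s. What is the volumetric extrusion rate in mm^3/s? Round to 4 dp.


Rate = 0.89 * 0.19 * 35.6 = 6.02 mm^3/s


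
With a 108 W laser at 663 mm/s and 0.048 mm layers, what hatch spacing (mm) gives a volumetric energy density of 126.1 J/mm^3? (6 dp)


h = 108 / (126.1*663*0.048) = 0.026912 mm


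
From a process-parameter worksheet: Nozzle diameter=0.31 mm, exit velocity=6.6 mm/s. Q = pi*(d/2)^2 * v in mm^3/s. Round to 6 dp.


A = pi*(0.31/2)^2 = 0.07547676 mm^2
Q = 0.07547676 * 6.6 = 0.498147 mm^3/s


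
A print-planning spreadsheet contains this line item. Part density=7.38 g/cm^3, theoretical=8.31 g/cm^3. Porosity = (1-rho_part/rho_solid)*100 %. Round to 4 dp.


Porosity = (1-7.38/8.31)*100 = 11.1913 %


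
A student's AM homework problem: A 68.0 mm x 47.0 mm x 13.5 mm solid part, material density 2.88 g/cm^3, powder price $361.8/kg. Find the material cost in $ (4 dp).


V = 68.0 * 47.0 * 13.5 = 43146.0 mm^3 = 43.146 cm^3
Mass = 43.146 * 2.88 / 1000 = 0.12426048 kg
Cost = 0.12426048 * 361.8 = 44.9574 $


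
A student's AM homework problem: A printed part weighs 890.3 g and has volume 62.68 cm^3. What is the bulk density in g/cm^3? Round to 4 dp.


rho = 890.3 / 62.68 = 14.2039 g/cm^3


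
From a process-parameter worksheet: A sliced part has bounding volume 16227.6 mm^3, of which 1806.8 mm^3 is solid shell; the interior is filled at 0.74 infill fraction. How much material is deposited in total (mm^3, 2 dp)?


V_infill = (16227.6 - 1806.8) * 0.74 = 10671.39
V_total = 1806.8 + 10671.39 = 12478.19 mm^3


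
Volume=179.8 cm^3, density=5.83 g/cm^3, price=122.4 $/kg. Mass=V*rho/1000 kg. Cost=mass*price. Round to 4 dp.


Mass = 179.8*5.83/1000 = 1.048234 kg
Cost = 1.048234 * 122.4 = 128.3038 $


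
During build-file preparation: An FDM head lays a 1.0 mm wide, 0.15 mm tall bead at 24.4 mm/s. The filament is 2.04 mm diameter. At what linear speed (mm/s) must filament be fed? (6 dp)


Q = 1.0 * 0.15 * 24.4 = 3.66 mm^3/s
A_fil = pi*(2.04/2)^2 = 3.268513 mm^2
v_feed = 3.66 / 3.268513 = 1.119775 mm/s


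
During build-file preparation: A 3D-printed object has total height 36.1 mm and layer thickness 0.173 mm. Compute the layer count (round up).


Layers = ceil(36.1/0.173) = 209


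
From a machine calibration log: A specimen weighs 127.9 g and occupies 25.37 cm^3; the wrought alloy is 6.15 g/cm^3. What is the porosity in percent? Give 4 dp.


rho_part = 127.9 / 25.37 = 5.04138747 g/cm^3
Porosity = (1 - 5.04138747/6.15)*100 = 18.0262 %


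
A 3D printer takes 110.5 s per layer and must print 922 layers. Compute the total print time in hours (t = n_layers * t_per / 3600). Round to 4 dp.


t = 922 * 110.5 / 3600 = 28.3003 hrs


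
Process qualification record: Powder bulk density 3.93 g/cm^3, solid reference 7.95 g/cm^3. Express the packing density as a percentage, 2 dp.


Packing = (3.93/7.95)*100 = 49.43 %


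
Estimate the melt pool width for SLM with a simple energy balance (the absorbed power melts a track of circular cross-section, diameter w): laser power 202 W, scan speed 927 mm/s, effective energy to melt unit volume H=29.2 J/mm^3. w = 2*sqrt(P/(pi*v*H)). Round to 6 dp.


w = 2*sqrt(202/(pi*927*29.2)) = 0.097476 mm


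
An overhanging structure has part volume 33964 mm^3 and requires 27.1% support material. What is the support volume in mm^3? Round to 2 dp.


V_support = 33964 * 0.271 = 9204.24 mm^3


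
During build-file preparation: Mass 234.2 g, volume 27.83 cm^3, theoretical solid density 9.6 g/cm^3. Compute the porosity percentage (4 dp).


rho_part = 234.2 / 27.83 = 8.41537909 g/cm^3
Porosity = (1 - 8.41537909/9.6)*100 = 12.3398 %


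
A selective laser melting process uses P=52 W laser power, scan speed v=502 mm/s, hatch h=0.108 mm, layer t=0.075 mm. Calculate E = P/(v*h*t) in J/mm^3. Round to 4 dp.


E = 52 / (502*0.108*0.075) = 12.7884 J/mm^3


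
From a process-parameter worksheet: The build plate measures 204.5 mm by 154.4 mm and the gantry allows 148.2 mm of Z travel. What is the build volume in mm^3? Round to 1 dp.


V = 204.5 * 154.4 * 148.2 = 4679385.4 mm^3


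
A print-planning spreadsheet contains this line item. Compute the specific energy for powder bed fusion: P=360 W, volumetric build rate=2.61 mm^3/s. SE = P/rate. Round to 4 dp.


SE = 360 / 2.61 = 137.931 J/mm^3


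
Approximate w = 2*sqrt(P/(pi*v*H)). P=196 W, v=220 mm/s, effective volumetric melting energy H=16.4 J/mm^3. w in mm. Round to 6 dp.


w = 2*sqrt(196/(pi*220*16.4)) = 0.262996 mm


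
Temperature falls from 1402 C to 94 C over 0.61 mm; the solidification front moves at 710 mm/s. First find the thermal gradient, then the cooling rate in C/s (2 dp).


G = (1402-94)/0.61 = 2144.26229508 C/mm
CR = 2144.26229508 * 710 = 1522426.23 C/s


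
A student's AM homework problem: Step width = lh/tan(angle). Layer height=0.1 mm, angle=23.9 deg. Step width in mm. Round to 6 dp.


step = 0.1 / tan(23.9) = 0.225663 mm


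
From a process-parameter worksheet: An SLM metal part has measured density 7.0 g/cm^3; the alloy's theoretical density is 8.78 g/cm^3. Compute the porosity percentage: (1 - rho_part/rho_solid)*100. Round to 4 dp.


Porosity = (1-7.0/8.78)*100 = 20.2733 %


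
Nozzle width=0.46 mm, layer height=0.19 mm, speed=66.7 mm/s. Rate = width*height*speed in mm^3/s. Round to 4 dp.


Rate = 0.46 * 0.19 * 66.7 = 5.8296 mm^3/s


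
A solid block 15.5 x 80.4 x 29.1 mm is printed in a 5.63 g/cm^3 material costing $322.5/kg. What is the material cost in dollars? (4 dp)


V = 15.5 * 80.4 * 29.1 = 36264.42 mm^3 = 36.26442 cm^3
Mass = 36.26442 * 5.63 / 1000 = 0.20416868 kg
Cost = 0.20416868 * 322.5 = 65.8444 $


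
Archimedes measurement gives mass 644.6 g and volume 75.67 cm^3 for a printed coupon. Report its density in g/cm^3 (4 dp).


rho = 644.6 / 75.67 = 8.5186 g/cm^3


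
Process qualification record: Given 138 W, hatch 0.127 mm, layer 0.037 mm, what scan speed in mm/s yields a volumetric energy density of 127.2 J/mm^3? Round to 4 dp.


v = 138 / (127.2*0.127*0.037) = 230.8801 mm/s


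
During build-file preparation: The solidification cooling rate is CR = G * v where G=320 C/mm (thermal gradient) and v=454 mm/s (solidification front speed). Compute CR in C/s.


CR = 320 * 454 = 145280 C/s


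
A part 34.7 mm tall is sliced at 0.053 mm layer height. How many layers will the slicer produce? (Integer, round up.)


Layers = ceil(34.7/0.053) = 655


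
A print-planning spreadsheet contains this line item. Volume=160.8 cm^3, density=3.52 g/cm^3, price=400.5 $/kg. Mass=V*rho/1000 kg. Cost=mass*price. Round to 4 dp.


Mass = 160.8*3.52/1000 = 0.566016 kg
Cost = 0.566016 * 400.5 = 226.6894 $


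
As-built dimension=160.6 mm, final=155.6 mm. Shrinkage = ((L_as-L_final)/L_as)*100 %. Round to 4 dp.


Shrinkage = ((160.6-155.6)/160.6)*100 = 3.1133 %


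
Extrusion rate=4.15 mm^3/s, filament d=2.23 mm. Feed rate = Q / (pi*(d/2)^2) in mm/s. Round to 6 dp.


A = pi*(2.23/2)^2 = 3.905707
v = 4.15 / 3.905707 = 1.062548 mm/s


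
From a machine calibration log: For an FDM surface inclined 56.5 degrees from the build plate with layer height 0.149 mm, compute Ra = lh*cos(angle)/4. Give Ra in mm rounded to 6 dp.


Ra = 0.149 * cos(56.5) / 4 = 0.02056 mm


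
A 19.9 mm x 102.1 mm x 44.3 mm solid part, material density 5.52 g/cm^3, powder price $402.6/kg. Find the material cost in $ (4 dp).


V = 19.9 * 102.1 * 44.3 = 90008.297 mm^3 = 90.008297 cm^3
Mass = 90.008297 * 5.52 / 1000 = 0.4968458 kg
Cost = 0.4968458 * 402.6 = 200.0301 $


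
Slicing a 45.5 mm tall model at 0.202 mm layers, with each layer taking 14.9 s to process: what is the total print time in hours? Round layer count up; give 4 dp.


Layers = ceil(45.5/0.202) = 226
t = 226 * 14.9 / 3600 = 0.9354 hrs


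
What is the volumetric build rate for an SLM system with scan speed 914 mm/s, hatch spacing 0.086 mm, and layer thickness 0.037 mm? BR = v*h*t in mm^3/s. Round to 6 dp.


Rate = 914 * 0.086 * 0.037 = 2.908348 mm^3/s


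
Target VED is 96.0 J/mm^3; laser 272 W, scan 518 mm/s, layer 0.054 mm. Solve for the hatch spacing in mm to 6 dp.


h = 272 / (96.0*518*0.054) = 0.101292 mm


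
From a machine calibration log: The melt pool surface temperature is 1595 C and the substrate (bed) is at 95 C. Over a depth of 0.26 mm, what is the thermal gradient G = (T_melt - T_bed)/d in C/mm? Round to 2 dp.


G = (1595-95)/0.26 = 5769.23 C/mm


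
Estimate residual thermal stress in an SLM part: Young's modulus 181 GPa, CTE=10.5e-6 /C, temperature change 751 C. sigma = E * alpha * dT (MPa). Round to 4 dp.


sigma = 181*1000 * 10.5e-6 * 751 = 1427.2755 MPa


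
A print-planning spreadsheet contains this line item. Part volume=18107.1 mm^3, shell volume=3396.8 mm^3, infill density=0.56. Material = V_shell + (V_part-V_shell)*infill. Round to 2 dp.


V_infill = (18107.1 - 3396.8) * 0.56 = 8237.77
V_total = 3396.8 + 8237.77 = 11634.57 mm^3


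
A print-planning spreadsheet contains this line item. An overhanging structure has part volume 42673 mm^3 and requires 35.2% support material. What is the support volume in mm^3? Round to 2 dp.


V_support = 42673 * 0.352 = 15020.9 mm^3


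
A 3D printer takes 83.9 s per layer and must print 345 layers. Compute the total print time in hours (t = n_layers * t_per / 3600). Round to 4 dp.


t = 345 * 83.9 / 3600 = 8.0404 hrs


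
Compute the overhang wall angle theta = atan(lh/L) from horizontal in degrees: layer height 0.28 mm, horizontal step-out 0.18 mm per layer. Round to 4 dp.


angle = atan(0.28/0.18) = 57.2648 degrees


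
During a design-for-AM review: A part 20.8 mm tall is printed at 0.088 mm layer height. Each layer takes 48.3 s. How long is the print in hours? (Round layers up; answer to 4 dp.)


Layers = ceil(20.8/0.088) = 237
t = 237 * 48.3 / 3600 = 3.1798 hrs


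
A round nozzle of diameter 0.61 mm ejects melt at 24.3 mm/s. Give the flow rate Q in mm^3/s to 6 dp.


A = pi*(0.61/2)^2 = 0.29224666 mm^2
Q = 0.29224666 * 24.3 = 7.101594 mm^3/s


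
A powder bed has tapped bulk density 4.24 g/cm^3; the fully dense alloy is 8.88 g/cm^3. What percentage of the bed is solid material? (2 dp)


Packing = (4.24/8.88)*100 = 47.75 %


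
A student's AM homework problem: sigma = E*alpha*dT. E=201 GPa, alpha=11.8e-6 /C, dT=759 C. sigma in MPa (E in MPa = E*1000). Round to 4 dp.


sigma = 201*1000 * 11.8e-6 * 759 = 1800.1962 MPa


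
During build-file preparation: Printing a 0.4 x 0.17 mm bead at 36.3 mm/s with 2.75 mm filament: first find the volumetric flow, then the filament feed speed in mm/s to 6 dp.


Q = 0.4 * 0.17 * 36.3 = 2.4684 mm^3/s
A_fil = pi*(2.75/2)^2 = 5.93957361 mm^2
v_feed = 2.4684 / 5.93957361 = 0.415585 mm/s


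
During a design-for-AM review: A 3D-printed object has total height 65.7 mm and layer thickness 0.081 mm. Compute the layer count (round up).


Layers = ceil(65.7/0.081) = 812


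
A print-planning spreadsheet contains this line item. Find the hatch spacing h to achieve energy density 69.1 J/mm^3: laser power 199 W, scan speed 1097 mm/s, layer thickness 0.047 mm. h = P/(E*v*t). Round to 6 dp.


h = 199 / (69.1*1097*0.047) = 0.055856 mm


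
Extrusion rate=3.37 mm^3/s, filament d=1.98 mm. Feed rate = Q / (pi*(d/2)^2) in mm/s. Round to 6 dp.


A = pi*(1.98/2)^2 = 3.079075
v = 3.37 / 3.079075 = 1.094485 mm/s


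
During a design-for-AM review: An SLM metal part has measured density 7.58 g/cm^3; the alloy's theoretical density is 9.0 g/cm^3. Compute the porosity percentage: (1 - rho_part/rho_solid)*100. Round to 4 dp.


Porosity = (1-7.58/9.0)*100 = 15.7778 %


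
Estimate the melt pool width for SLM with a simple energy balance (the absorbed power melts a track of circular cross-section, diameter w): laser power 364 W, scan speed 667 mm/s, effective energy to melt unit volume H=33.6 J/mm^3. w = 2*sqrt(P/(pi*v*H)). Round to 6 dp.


w = 2*sqrt(364/(pi*667*33.6)) = 0.143805 mm


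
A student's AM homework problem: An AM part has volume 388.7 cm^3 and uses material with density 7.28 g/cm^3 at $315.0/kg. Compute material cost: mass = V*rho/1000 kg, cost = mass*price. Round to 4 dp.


Mass = 388.7*7.28/1000 = 2.829736 kg
Cost = 2.829736 * 315.0 = 891.3668 $


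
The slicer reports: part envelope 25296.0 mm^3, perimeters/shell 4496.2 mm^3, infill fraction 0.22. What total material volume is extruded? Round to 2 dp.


V_infill = (25296.0 - 4496.2) * 0.22 = 4575.96
V_total = 4496.2 + 4575.96 = 9072.16 mm^3


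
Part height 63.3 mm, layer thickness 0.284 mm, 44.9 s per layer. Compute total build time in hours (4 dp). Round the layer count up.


Layers = ceil(63.3/0.284) = 223
t = 223 * 44.9 / 3600 = 2.7813 hrs


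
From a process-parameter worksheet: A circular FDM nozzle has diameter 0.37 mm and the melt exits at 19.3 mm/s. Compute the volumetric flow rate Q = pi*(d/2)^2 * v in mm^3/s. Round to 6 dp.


A = pi*(0.37/2)^2 = 0.10752101 mm^2
Q = 0.10752101 * 19.3 = 2.075155 mm^3/s


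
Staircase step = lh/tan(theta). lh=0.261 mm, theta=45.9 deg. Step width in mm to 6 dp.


step = 0.261 / tan(45.9) = 0.252927 mm


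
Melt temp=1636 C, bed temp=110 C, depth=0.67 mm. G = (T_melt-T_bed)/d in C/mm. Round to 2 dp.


G = (1636-110)/0.67 = 2277.61 C/mm


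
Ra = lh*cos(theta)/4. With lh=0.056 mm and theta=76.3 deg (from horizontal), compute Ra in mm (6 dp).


Ra = 0.056 * cos(76.3) / 4 = 0.003316 mm


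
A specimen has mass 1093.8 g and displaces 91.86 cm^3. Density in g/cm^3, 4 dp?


rho = 1093.8 / 91.86 = 11.9073 g/cm^3


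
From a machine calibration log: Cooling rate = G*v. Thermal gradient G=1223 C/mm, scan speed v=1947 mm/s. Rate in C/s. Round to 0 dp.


CR = 1223 * 1947 = 2381181 C/s


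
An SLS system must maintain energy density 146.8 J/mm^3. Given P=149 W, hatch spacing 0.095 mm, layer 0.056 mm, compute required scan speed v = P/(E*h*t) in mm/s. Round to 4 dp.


v = 149 / (146.8*0.095*0.056) = 190.7869 mm/s


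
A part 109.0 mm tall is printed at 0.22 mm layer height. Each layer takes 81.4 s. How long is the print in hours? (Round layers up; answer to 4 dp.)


Layers = ceil(109.0/0.22) = 496
t = 496 * 81.4 / 3600 = 11.2151 hrs


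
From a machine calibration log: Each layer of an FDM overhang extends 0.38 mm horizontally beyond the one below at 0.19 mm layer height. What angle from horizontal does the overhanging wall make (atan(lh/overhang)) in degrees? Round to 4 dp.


angle = atan(0.19/0.38) = 26.5651 degrees


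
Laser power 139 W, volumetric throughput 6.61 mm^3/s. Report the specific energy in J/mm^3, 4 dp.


SE = 139 / 6.61 = 21.0287 J/mm^3


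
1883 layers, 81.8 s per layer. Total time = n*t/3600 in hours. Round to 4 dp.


t = 1883 * 81.8 / 3600 = 42.7859 hrs


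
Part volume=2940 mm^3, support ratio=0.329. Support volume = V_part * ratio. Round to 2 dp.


V_support = 2940 * 0.329 = 967.26 mm^3


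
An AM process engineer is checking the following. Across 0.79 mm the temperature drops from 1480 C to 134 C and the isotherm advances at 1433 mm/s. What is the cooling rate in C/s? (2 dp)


G = (1480-134)/0.79 = 1703.79746835 C/mm
CR = 1703.79746835 * 1433 = 2441541.77 C/s


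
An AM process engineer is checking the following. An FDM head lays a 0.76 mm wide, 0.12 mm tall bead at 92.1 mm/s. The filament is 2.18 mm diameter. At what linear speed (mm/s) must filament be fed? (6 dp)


Q = 0.76 * 0.12 * 92.1 = 8.39952 mm^3/s
A_fil = pi*(2.18/2)^2 = 3.73252623 mm^2
v_feed = 8.39952 / 3.73252623 = 2.250358 mm/s


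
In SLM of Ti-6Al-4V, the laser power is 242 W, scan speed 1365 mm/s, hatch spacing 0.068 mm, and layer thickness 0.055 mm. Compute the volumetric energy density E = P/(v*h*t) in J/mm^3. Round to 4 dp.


E = 242 / (1365*0.068*0.055) = 47.4036 J/mm^3


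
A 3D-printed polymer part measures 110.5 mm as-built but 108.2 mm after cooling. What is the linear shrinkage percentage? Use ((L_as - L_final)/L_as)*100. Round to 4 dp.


Shrinkage = ((110.5-108.2)/110.5)*100 = 2.0814 %


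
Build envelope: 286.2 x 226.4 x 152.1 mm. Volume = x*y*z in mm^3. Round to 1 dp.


V = 286.2 * 226.4 * 152.1 = 9855422.9 mm^3


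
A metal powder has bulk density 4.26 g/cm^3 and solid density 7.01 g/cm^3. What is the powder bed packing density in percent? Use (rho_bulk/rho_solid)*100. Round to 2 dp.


Packing = (4.26/7.01)*100 = 60.77 %


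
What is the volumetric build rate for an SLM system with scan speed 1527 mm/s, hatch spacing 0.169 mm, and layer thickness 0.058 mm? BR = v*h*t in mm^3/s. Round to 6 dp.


Rate = 1527 * 0.169 * 0.058 = 14.967654 mm^3/s


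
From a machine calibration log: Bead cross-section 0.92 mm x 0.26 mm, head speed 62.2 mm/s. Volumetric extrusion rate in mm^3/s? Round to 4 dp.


Rate = 0.92 * 0.26 * 62.2 = 14.8782 mm^3/s


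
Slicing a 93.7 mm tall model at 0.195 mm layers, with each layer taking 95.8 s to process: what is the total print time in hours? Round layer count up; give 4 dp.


Layers = ceil(93.7/0.195) = 481
t = 481 * 95.8 / 3600 = 12.7999 hrs


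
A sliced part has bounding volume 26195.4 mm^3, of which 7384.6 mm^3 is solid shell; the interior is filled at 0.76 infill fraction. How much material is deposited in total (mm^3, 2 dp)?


V_infill = (26195.4 - 7384.6) * 0.76 = 14296.21
V_total = 7384.6 + 14296.21 = 21680.81 mm^3


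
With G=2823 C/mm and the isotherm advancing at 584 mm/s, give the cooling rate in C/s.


CR = 2823 * 584 = 1648632 C/s


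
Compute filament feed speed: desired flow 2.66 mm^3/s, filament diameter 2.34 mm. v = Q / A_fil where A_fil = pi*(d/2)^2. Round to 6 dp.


A = pi*(2.34/2)^2 = 4.300526
v = 2.66 / 4.300526 = 0.618529 mm/s


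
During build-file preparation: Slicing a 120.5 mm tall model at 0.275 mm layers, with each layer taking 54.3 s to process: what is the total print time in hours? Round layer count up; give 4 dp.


Layers = ceil(120.5/0.275) = 439
t = 439 * 54.3 / 3600 = 6.6216 hrs


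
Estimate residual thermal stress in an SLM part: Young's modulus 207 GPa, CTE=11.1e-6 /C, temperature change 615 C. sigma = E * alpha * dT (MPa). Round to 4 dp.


sigma = 207*1000 * 11.1e-6 * 615 = 1413.0855 MPa


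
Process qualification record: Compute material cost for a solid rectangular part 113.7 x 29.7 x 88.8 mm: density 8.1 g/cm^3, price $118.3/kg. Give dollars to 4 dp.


V = 113.7 * 29.7 * 88.8 = 299867.832 mm^3 = 299.867832 cm^3
Mass = 299.867832 * 8.1 / 1000 = 2.42892944 kg
Cost = 2.42892944 * 118.3 = 287.3424 $


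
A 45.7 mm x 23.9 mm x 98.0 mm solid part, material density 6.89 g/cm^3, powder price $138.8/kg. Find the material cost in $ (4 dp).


V = 45.7 * 23.9 * 98.0 = 107038.54 mm^3 = 107.03854 cm^3
Mass = 107.03854 * 6.89 / 1000 = 0.73749554 kg
Cost = 0.73749554 * 138.8 = 102.3644 $


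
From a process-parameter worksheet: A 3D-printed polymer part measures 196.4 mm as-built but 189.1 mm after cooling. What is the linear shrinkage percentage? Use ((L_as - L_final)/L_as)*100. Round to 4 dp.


Shrinkage = ((196.4-189.1)/196.4)*100 = 3.7169 %


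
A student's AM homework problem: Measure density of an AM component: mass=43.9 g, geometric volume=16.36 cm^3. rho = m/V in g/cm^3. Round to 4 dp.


rho = 43.9 / 16.36 = 2.6834 g/cm^3


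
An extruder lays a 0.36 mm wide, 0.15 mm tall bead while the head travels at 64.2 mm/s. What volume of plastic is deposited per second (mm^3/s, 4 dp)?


Rate = 0.36 * 0.15 * 64.2 = 3.4668 mm^3/s


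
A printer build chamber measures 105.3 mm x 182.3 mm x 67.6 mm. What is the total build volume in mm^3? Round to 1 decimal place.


V = 105.3 * 182.3 * 67.6 = 1297662.4 mm^3


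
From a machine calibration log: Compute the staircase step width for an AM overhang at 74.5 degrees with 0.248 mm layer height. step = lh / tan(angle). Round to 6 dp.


step = 0.248 / tan(74.5) = 0.068776 mm


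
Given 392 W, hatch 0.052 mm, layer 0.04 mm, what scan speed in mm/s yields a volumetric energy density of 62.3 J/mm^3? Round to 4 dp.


v = 392 / (62.3*0.052*0.04) = 3025.0648 mm/s


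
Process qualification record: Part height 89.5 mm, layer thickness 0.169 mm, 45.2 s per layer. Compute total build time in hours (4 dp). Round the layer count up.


Layers = ceil(89.5/0.169) = 530
t = 530 * 45.2 / 3600 = 6.6544 hrs


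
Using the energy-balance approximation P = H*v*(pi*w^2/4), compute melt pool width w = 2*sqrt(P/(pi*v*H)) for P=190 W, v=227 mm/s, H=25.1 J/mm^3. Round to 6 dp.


w = 2*sqrt(190/(pi*227*25.1)) = 0.206054 mm


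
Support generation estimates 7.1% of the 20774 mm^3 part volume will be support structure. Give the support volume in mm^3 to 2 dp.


V_support = 20774 * 0.071 = 1474.95 mm^3


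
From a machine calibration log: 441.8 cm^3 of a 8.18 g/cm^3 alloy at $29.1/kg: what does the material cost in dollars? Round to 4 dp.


Mass = 441.8*8.18/1000 = 3.613924 kg
Cost = 3.613924 * 29.1 = 105.1652 $


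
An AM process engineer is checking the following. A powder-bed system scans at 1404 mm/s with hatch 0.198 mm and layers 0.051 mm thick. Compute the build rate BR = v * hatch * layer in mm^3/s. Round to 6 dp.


Rate = 1404 * 0.198 * 0.051 = 14.177592 mm^3/s


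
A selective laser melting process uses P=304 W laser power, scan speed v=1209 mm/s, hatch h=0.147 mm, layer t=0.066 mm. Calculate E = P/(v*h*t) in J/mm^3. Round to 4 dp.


E = 304 / (1209*0.147*0.066) = 25.9171 J/mm^3


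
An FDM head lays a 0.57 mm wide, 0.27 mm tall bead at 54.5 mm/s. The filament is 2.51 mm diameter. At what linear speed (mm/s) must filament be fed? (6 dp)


Q = 0.57 * 0.27 * 54.5 = 8.38755 mm^3/s
A_fil = pi*(2.51/2)^2 = 4.94808697 mm^2
v_feed = 8.38755 / 4.94808697 = 1.69511 mm/s


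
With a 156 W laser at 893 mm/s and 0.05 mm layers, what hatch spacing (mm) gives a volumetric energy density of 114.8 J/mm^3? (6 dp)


h = 156 / (114.8*893*0.05) = 0.030434 mm


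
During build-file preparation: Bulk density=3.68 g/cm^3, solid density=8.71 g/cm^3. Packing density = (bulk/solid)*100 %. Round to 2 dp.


Packing = (3.68/8.71)*100 = 42.25 %


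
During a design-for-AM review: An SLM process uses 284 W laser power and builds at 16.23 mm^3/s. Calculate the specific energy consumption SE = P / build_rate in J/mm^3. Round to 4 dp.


SE = 284 / 16.23 = 17.4985 J/mm^3


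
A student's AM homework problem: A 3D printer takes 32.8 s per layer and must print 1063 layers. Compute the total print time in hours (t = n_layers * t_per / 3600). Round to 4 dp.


t = 1063 * 32.8 / 3600 = 9.6851 hrs


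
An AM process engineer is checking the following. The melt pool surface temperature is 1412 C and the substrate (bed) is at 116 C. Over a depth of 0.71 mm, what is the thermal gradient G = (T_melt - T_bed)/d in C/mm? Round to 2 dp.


G = (1412-116)/0.71 = 1825.35 C/mm


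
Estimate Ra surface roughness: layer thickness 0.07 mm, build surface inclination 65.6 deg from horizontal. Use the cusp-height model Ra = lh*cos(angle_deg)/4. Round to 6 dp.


Ra = 0.07 * cos(65.6) / 4 = 0.007229 mm


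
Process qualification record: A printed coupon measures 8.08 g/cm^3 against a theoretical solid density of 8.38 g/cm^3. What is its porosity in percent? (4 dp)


Porosity = (1-8.08/8.38)*100 = 3.58 %


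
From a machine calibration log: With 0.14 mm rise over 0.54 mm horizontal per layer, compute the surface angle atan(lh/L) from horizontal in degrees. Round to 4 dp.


angle = atan(0.14/0.54) = 14.5345 degrees


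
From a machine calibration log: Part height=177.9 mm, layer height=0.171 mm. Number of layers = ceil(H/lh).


Layers = ceil(177.9/0.171) = 1041


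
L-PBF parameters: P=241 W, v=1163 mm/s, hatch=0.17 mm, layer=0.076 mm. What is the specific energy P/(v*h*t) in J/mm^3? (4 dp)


Build rate = 1163 * 0.17 * 0.076 = 15.02596 mm^3/s
SE = 241 / 15.02596 = 16.0389 J/mm^3


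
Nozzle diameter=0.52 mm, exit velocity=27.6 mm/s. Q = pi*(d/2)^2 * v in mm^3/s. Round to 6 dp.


A = pi*(0.52/2)^2 = 0.21237166 mm^2
Q = 0.21237166 * 27.6 = 5.861458 mm^3/s


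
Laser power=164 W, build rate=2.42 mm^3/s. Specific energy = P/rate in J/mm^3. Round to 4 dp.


SE = 164 / 2.42 = 67.7686 J/mm^3


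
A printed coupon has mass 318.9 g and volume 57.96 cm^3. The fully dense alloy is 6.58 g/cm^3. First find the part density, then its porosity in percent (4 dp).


rho_part = 318.9 / 57.96 = 5.50207039 g/cm^3
Porosity = (1 - 5.50207039/6.58)*100 = 16.3819 %


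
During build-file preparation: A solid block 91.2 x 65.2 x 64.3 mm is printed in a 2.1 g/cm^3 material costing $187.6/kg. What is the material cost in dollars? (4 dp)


V = 91.2 * 65.2 * 64.3 = 382343.232 mm^3 = 382.343232 cm^3
Mass = 382.343232 * 2.1 / 1000 = 0.80292079 kg
Cost = 0.80292079 * 187.6 = 150.6279 $


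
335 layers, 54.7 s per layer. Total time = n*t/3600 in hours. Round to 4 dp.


t = 335 * 54.7 / 3600 = 5.0901 hrs


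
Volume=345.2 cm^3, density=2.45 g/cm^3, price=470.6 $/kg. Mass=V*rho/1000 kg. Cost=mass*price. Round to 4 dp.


Mass = 345.2*2.45/1000 = 0.84574 kg
Cost = 0.84574 * 470.6 = 398.0052 $


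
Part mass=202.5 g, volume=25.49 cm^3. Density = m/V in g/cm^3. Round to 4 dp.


rho = 202.5 / 25.49 = 7.9443 g/cm^3


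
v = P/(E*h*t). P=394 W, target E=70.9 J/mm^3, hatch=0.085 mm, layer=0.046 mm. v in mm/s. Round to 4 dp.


v = 394 / (70.9*0.085*0.046) = 1421.259 mm/s


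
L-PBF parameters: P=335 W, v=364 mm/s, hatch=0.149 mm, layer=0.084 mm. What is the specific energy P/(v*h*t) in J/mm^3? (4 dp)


Build rate = 364 * 0.149 * 0.084 = 4.555824 mm^3/s
SE = 335 / 4.555824 = 73.5323 J/mm^3


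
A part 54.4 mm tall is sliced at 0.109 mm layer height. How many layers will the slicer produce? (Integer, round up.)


Layers = ceil(54.4/0.109) = 500


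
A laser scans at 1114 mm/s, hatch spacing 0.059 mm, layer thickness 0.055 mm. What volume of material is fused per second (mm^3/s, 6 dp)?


Rate = 1114 * 0.059 * 0.055 = 3.61493 mm^3/s


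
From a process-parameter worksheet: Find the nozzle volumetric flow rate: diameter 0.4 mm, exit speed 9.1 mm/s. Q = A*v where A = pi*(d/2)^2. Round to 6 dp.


A = pi*(0.4/2)^2 = 0.12566371 mm^2
Q = 0.12566371 * 9.1 = 1.14354 mm^3/s


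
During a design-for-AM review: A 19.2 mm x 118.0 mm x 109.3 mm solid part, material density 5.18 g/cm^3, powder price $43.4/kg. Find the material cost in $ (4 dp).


V = 19.2 * 118.0 * 109.3 = 247630.08 mm^3 = 247.63008 cm^3
Mass = 247.63008 * 5.18 / 1000 = 1.28272381 kg
Cost = 1.28272381 * 43.4 = 55.6702 $


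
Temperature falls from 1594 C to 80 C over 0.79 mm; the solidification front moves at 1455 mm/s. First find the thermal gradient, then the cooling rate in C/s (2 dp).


G = (1594-80)/0.79 = 1916.4556962 C/mm
CR = 1916.4556962 * 1455 = 2788443.04 C/s


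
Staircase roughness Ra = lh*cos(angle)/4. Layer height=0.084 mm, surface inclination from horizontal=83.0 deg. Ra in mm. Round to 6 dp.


Ra = 0.084 * cos(83.0) / 4 = 0.002559 mm


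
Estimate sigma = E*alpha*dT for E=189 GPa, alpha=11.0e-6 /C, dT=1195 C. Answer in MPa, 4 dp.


sigma = 189*1000 * 11.0e-6 * 1195 = 2484.405 MPa


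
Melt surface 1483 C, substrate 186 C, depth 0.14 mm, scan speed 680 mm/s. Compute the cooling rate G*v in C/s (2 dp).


G = (1483-186)/0.14 = 9264.28571429 C/mm
CR = 9264.28571429 * 680 = 6299714.29 C/s


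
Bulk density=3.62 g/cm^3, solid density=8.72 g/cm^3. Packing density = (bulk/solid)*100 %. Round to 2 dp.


Packing = (3.62/8.72)*100 = 41.51 %


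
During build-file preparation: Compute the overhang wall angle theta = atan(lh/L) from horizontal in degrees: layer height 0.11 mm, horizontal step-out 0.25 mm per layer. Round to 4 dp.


angle = atan(0.11/0.25) = 23.7495 degrees


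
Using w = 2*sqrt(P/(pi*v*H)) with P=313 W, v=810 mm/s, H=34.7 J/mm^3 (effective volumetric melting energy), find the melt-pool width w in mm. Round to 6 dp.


w = 2*sqrt(313/(pi*810*34.7)) = 0.119075 mm
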